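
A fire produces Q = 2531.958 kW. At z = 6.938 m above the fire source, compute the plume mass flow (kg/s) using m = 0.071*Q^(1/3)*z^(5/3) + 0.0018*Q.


Q^(1/3) = 13.630
z^(5/3) = 25.238
First term = 0.071 * 13.630 * 25.238 = 24.423
Second term = 0.0018 * 2531.958 = 4.5575
m = 28.981 kg/s

28.981 kg/s


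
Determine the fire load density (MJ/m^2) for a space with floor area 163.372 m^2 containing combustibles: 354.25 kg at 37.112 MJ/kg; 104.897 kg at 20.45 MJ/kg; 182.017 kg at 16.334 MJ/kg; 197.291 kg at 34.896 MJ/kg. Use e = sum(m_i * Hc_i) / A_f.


Total energy = 354.25*37.112 + 104.897*20.45 + 182.017*16.334 + 197.291*34.896
= 13146.926 + 2145.144 + 2973.066 + 6884.667
= 25149.80 MJ
e = 25149.80 / 163.372 = 153.94 MJ/m^2

153.94 MJ/m^2


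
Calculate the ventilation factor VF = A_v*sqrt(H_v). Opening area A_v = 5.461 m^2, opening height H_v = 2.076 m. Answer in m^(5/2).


sqrt(H_v) = 1.4408
VF = 5.461 * 1.4408 = 7.8684 m^(5/2)

7.8684 m^(5/2)


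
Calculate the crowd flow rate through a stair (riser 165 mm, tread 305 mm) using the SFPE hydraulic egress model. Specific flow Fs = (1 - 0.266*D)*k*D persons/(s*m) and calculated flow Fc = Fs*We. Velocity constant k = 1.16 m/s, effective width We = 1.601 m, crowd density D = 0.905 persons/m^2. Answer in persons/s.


1 - 0.266*D = 1 - 0.266*0.905 = 0.75927
Fs = 0.75927 * 1.16 * 0.905 = 0.79708 persons/(s*m)
Fc = 0.79708 * 1.601 = 1.2761 persons/s

1.2761 persons/s


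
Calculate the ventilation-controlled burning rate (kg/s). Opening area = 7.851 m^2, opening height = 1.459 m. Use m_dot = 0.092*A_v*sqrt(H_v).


sqrt(H_v) = 1.2079
m_dot = 0.092 * 7.851 * 1.2079 = 0.87245 kg/s

0.87245 kg/s


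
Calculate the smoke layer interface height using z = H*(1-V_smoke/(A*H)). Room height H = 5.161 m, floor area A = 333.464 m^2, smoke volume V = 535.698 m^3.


V/(A*H) = 0.31127
1 - 0.31127 = 0.68873
z = 5.161 * 0.68873 = 3.5545 m

3.5545 m


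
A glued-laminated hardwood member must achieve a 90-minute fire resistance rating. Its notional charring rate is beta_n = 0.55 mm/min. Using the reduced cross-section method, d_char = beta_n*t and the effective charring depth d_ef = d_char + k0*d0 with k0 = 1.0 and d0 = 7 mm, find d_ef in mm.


d_char = 0.55 * 90 = 49.5 mm
d_ef = 49.5 + 1.0*7 = 56.5 mm

56.5 mm


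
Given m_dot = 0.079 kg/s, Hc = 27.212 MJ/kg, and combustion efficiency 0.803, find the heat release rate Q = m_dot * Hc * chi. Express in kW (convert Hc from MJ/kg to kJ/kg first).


Hc = 27.212 MJ/kg = 27.212 * 1000 kJ/kg = 27212 kJ/kg
Q = 0.079 kg/s * 27212 kJ/kg * 0.803 = 1726.2 kW

1726.2 kW


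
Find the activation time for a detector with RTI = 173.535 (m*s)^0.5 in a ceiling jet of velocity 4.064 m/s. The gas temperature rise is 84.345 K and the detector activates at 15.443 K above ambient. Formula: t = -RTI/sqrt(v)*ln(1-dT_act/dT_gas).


dT_act/dT_gas = 0.18309
ln(1 - 0.18309) = -0.20223
t = -173.535 / sqrt(4.064) * -0.20223 = 17.408 s

17.408 s


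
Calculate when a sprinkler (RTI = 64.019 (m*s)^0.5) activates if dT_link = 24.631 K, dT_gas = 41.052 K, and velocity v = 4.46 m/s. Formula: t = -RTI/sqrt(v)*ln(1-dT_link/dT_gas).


dT_link/dT_gas = 0.60000
ln(1 - 0.60000) = -0.91628
t = -64.019 / sqrt(4.46) * -0.91628 = 27.776 s

27.776 s


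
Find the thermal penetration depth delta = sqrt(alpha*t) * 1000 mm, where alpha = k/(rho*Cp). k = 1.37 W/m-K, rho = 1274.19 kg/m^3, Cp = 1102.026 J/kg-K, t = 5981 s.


alpha = 1.37 / (1274.19 * 1102.026) = 9.7565e-07 m^2/s
alpha * t = 0.0058354
delta = sqrt(0.0058354) * 1000 = 76.390 mm

76.390 mm


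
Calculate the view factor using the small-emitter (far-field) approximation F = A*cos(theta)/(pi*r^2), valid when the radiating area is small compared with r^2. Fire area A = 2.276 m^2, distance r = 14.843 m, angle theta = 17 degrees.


cos(17 deg) = 0.95630
pi*r^2 = 692.14
F = 2.276 * 0.95630 / 692.14 = 0.0031447

0.0031447


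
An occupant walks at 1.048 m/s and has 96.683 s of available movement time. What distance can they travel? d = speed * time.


d = 1.048 * 96.683 = 101.32 m

101.32 m


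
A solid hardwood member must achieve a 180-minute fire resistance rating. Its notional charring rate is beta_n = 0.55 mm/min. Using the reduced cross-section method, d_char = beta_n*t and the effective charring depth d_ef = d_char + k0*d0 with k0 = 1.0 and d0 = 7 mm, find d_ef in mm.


d_char = 0.55 * 180 = 99 mm
d_ef = 99 + 1.0*7 = 106 mm

106 mm


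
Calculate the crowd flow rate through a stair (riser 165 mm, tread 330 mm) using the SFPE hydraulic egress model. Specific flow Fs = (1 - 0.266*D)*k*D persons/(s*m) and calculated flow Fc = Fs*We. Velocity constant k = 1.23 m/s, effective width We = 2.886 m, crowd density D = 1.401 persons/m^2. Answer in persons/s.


1 - 0.266*D = 1 - 0.266*1.401 = 0.62733
Fs = 0.62733 * 1.23 * 1.401 = 1.0810 persons/(s*m)
Fc = 1.0810 * 2.886 = 3.1199 persons/s

3.1199 persons/s


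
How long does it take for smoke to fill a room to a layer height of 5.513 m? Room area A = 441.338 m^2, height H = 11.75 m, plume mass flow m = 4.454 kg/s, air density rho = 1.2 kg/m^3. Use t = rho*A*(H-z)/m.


H - z = 6.237 m
t = 1.2 * 441.338 * 6.237 / 4.454 = 741.61 s

741.61 s


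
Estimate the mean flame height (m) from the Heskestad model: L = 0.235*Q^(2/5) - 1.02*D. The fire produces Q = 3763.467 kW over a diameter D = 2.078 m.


Q^(2/5) = 26.930
0.235 * Q^(2/5) = 6.3285
1.02 * D = 2.1196
L = 4.2090 m

4.2090 m


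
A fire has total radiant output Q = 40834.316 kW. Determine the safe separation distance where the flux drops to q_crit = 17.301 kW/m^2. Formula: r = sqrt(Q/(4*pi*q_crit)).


4*pi*q_crit = 217.41
Q/(4*pi*q_crit) = 187.82
r = sqrt(187.82) = 13.705 m

13.705 m


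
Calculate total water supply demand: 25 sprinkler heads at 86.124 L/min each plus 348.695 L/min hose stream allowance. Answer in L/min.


Sprinkler demand = 25 * 86.124 = 2153.1 L/min
Total = 2153.1 + 348.695 = 2501.795 L/min

2501.795 L/min


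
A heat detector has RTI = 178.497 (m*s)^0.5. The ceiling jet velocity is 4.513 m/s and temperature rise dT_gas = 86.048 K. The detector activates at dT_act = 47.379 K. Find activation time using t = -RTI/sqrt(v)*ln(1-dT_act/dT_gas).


dT_act/dT_gas = 0.55061
ln(1 - 0.55061) = -0.79987
t = -178.497 / sqrt(4.513) * -0.79987 = 67.207 s

67.207 s


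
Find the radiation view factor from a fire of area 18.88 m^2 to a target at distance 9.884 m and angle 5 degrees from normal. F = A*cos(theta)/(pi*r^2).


cos(5 deg) = 0.99619
pi*r^2 = 306.91
F = 18.88 * 0.99619 / 306.91 = 0.061282

0.061282


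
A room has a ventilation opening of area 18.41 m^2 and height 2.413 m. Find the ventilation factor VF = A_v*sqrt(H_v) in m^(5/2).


sqrt(H_v) = 1.5534
VF = 18.41 * 1.5534 = 28.598 m^(5/2)

28.598 m^(5/2)


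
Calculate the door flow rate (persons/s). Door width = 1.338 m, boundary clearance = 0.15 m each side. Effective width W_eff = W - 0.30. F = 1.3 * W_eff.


W_eff = 1.338 - 0.30 = 1.038 m
F = 1.3 * 1.038 = 1.3494 persons/s

1.3494 persons/s


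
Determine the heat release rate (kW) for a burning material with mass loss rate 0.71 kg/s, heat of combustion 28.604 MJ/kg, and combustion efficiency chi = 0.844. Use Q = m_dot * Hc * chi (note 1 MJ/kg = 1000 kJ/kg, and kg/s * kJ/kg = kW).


Hc = 28.604 MJ/kg = 28.604 * 1000 kJ/kg = 28604 kJ/kg
Q = 0.71 kg/s * 28604 kJ/kg * 0.844 = 17141 kW

17141 kW


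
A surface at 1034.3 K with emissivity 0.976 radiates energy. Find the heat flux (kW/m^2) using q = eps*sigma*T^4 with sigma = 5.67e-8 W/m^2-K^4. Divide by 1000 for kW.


T^4 = 1.1444e+12
q = 0.976 * 5.67e-8 * 1.1444e+12 / 1000 = 63.331 kW/m^2

63.331 kW/m^2


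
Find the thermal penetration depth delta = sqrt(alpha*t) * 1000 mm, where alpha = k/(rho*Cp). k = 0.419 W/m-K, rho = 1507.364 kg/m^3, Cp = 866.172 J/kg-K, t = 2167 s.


alpha = 0.419 / (1507.364 * 866.172) = 3.2092e-07 m^2/s
alpha * t = 0.00069543
delta = sqrt(0.00069543) * 1000 = 26.371 mm

26.371 mm


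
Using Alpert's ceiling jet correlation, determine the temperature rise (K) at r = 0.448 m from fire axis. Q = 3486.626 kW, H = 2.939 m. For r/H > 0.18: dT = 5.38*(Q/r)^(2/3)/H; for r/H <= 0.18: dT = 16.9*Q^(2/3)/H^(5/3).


r/H = 0.448 / 2.939 = 0.15243
r/H <= 0.18, so dT = 16.9*Q^(2/3)/H^(5/3)
Q^(2/3) = 229.93
H^(5/3) = 6.0302
dT = 16.9 * 229.93 / 6.0302 = 644.40 K

644.40 K


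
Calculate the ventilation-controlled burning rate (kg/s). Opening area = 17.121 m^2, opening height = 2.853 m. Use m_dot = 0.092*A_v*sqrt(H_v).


sqrt(H_v) = 1.6891
m_dot = 0.092 * 17.121 * 1.6891 = 2.6605 kg/s

2.6605 kg/s


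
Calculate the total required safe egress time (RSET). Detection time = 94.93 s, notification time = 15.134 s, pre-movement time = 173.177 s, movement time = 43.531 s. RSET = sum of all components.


Total = 94.93 + 15.134 + 173.177 + 43.531 = 326.772 s

326.772 s


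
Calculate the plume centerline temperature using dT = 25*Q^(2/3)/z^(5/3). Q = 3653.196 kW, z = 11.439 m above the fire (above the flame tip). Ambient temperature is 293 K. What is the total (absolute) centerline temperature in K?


Q^(2/3) = 237.20
z^(5/3) = 58.074
dT = 25 * 237.20 / 58.074 = 102.11 K
T = 293 + 102.11 = 395.11 K

395.11 K


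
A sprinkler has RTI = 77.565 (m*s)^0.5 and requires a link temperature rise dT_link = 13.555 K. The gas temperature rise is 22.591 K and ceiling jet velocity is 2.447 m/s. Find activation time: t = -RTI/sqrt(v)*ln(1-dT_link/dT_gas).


dT_link/dT_gas = 0.60002
ln(1 - 0.60002) = -0.91633
t = -77.565 / sqrt(2.447) * -0.91633 = 45.436 s

45.436 s


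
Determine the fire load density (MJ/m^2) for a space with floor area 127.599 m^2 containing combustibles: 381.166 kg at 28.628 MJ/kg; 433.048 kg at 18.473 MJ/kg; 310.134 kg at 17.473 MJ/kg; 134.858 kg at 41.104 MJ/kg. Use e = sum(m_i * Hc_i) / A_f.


Total energy = 381.166*28.628 + 433.048*18.473 + 310.134*17.473 + 134.858*41.104
= 10912.02 + 7999.696 + 5418.971 + 5543.203
= 29873.89 MJ
e = 29873.89 / 127.599 = 234.12 MJ/m^2

234.12 MJ/m^2


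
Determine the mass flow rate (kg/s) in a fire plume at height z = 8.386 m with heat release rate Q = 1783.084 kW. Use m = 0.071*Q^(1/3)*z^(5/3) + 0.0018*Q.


Q^(1/3) = 12.126
z^(5/3) = 34.615
First term = 0.071 * 12.126 * 34.615 = 29.802
Second term = 0.0018 * 1783.084 = 3.2096
m = 33.011 kg/s

33.011 kg/s


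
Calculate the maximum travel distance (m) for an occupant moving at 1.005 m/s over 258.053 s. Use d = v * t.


d = 1.005 * 258.053 = 259.34 m

259.34 m


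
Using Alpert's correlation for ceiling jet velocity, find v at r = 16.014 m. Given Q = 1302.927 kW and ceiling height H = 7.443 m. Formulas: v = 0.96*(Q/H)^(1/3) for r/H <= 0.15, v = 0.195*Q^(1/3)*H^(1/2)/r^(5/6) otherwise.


r/H = 16.014 / 7.443 = 2.1516
r/H > 0.15, so v = 0.195*Q^(1/3)*H^(1/2)/r^(5/6)
Q^(1/3) = 10.922
H^(1/2) = 2.7282
r^(5/6) = 10.087
v = 0.195 * 10.922 * 2.7282 / 10.087 = 0.57606 m/s

0.57606 m/s


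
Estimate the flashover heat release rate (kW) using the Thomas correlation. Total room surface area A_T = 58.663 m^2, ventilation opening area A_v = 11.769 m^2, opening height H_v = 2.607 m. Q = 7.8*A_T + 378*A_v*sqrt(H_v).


7.8*A_T = 457.57
sqrt(H_v) = 1.6146
378*A_v*sqrt(H_v) = 7182.9
Q = 457.57 + 7182.9 = 7640.5 kW

7640.5 kW


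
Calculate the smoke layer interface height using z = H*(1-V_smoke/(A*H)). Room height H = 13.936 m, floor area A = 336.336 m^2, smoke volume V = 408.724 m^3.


V/(A*H) = 0.087200
1 - 0.087200 = 0.91280
z = 13.936 * 0.91280 = 12.721 m

12.721 m


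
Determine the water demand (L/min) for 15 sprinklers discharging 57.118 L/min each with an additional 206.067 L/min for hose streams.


Sprinkler demand = 15 * 57.118 = 856.77 L/min
Total = 856.77 + 206.067 = 1062.837 L/min

1062.837 L/min


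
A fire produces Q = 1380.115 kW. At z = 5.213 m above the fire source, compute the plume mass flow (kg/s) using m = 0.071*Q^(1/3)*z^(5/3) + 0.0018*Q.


Q^(1/3) = 11.134
z^(5/3) = 15.673
First term = 0.071 * 11.134 * 15.673 = 12.389
Second term = 0.0018 * 1380.115 = 2.4842
m = 14.873 kg/s

14.873 kg/s


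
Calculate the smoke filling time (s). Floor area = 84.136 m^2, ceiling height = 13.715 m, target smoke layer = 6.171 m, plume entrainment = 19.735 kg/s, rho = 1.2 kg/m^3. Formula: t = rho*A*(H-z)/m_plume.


H - z = 7.544 m
t = 1.2 * 84.136 * 7.544 / 19.735 = 38.595 s

38.595 s


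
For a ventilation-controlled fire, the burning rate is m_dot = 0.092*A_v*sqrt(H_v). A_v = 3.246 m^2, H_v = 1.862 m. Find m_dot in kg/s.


sqrt(H_v) = 1.3646
m_dot = 0.092 * 3.246 * 1.3646 = 0.40750 kg/s

0.40750 kg/s


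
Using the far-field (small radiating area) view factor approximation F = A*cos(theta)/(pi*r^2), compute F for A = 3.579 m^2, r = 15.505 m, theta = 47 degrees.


cos(47 deg) = 0.68200
pi*r^2 = 755.25
F = 3.579 * 0.68200 / 755.25 = 0.0032319

0.0032319


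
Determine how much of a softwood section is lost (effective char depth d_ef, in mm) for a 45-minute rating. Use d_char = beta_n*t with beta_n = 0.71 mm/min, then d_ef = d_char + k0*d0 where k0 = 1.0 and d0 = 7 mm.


d_char = 0.71 * 45 = 31.95 mm
d_ef = 31.95 + 1.0*7 = 38.95 mm

38.95 mm


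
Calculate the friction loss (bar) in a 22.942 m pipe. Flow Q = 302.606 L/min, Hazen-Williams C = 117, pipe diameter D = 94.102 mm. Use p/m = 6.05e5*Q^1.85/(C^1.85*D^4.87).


Q^1.85 = 38871
C^1.85 = 6701.1
D^4.87 = 4.0872e+09
p/m = 0.00085863 bar/m
p_total = 0.00085863 * 22.942 = 0.019699 bar

0.019699 bar


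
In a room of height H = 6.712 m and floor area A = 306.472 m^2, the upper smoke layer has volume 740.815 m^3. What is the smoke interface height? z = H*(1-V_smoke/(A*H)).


V/(A*H) = 0.36014
1 - 0.36014 = 0.63986
z = 6.712 * 0.63986 = 4.2948 m

4.2948 m


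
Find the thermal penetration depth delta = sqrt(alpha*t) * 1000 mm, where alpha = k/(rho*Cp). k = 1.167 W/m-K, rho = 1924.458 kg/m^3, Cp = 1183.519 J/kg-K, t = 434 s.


alpha = 1.167 / (1924.458 * 1183.519) = 5.1237e-07 m^2/s
alpha * t = 0.00022237
delta = sqrt(0.00022237) * 1000 = 14.912 mm

14.912 mm


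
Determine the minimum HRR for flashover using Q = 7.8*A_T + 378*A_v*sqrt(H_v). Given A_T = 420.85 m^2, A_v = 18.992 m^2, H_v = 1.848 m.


7.8*A_T = 3282.63
sqrt(H_v) = 1.3594
378*A_v*sqrt(H_v) = 9759.2
Q = 3282.63 + 9759.2 = 13042 kW

13042 kW


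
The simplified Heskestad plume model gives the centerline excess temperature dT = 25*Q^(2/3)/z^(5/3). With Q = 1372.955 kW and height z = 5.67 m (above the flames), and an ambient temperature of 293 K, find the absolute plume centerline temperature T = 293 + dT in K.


Q^(2/3) = 123.53
z^(5/3) = 18.029
dT = 25 * 123.53 / 18.029 = 171.29 K
T = 293 + 171.29 = 464.29 K

464.29 K


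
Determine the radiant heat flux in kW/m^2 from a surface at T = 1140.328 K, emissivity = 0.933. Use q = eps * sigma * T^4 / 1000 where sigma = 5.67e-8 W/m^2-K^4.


T^4 = 1.6909e+12
q = 0.933 * 5.67e-8 * 1.6909e+12 / 1000 = 89.451 kW/m^2

89.451 kW/m^2


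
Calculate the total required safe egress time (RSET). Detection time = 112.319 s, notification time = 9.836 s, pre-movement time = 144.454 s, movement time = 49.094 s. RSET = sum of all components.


Total = 112.319 + 9.836 + 144.454 + 49.094 = 315.703 s

315.703 s


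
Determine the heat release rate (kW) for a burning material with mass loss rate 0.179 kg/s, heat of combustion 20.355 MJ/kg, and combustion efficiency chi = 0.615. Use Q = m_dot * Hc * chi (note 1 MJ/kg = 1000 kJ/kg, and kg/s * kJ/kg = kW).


Hc = 20.355 MJ/kg = 20.355 * 1000 kJ/kg = 20355 kJ/kg
Q = 0.179 kg/s * 20355 kJ/kg * 0.615 = 2240.8 kW

2240.8 kW


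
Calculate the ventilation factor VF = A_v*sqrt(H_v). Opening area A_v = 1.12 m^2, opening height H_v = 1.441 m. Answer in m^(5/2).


sqrt(H_v) = 1.2004
VF = 1.12 * 1.2004 = 1.3445 m^(5/2)

1.3445 m^(5/2)


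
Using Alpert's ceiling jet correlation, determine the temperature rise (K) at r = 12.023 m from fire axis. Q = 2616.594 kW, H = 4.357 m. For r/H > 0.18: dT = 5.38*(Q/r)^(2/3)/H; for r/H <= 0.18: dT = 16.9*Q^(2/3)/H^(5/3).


r/H = 12.023 / 4.357 = 2.7595
r/H > 0.18, so dT = 5.38*(Q/r)^(2/3)/H
Q/r = 217.63
(Q/r)^(2/3) = 36.181
dT = 5.38 * 36.181 / 4.357 = 44.676 K

44.676 K


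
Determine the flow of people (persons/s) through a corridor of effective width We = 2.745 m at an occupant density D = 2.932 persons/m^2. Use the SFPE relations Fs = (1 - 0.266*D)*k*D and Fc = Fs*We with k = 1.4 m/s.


1 - 0.266*D = 1 - 0.266*2.932 = 0.22009
Fs = 0.22009 * 1.4 * 2.932 = 0.90342 persons/(s*m)
Fc = 0.90342 * 2.745 = 2.4799 persons/s

2.4799 persons/s


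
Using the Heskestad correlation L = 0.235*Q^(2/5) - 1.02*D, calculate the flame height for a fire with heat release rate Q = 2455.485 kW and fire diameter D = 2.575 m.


Q^(2/5) = 22.702
0.235 * Q^(2/5) = 5.3349
1.02 * D = 2.6265
L = 2.7084 m

2.7084 m


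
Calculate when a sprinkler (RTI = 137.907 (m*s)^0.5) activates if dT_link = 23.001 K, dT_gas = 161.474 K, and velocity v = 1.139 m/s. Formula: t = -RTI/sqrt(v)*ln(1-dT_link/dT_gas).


dT_link/dT_gas = 0.14244
ln(1 - 0.14244) = -0.15367
t = -137.907 / sqrt(1.139) * -0.15367 = 19.857 s

19.857 s


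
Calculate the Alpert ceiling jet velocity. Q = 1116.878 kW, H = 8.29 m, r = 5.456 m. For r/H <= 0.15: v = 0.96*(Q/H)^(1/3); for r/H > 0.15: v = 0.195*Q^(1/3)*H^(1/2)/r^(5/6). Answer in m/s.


r/H = 5.456 / 8.29 = 0.65814
r/H > 0.15, so v = 0.195*Q^(1/3)*H^(1/2)/r^(5/6)
Q^(1/3) = 10.375
H^(1/2) = 2.8792
r^(5/6) = 4.1121
v = 0.195 * 10.375 * 2.8792 / 4.1121 = 1.4166 m/s

1.4166 m/s


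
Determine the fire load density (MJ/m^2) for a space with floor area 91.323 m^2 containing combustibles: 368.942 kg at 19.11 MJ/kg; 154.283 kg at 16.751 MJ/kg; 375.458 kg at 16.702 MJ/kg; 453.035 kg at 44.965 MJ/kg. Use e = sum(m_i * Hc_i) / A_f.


Total energy = 368.942*19.11 + 154.283*16.751 + 375.458*16.702 + 453.035*44.965
= 7050.482 + 2584.395 + 6270.900 + 20370.72
= 36276.49 MJ
e = 36276.49 / 91.323 = 397.23 MJ/m^2

397.23 MJ/m^2


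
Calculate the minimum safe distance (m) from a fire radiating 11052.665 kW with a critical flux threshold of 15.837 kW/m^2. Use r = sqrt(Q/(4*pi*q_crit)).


4*pi*q_crit = 199.01
Q/(4*pi*q_crit) = 55.537
r = sqrt(55.537) = 7.4523 m

7.4523 m


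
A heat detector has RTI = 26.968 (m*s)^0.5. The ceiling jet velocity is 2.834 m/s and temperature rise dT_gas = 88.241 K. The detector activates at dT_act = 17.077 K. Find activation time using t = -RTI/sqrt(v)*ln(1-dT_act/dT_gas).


dT_act/dT_gas = 0.19353
ln(1 - 0.19353) = -0.21508
t = -26.968 / sqrt(2.834) * -0.21508 = 3.4455 s

3.4455 s


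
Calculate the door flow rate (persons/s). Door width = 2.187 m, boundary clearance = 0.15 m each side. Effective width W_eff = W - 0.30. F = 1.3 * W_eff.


W_eff = 2.187 - 0.30 = 1.887 m
F = 1.3 * 1.887 = 2.4531 persons/s

2.4531 persons/s


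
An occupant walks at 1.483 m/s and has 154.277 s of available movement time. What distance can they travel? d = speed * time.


d = 1.483 * 154.277 = 228.79 m

228.79 m


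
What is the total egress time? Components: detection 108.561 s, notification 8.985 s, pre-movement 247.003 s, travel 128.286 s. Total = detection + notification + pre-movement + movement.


Total = 108.561 + 8.985 + 247.003 + 128.286 = 492.835 s

492.835 s


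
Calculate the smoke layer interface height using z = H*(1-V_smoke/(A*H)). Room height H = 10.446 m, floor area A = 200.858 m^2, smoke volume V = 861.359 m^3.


V/(A*H) = 0.41053
1 - 0.41053 = 0.58947
z = 10.446 * 0.58947 = 6.1576 m

6.1576 m


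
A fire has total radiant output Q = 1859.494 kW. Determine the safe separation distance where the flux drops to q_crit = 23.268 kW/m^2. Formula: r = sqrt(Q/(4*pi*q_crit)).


4*pi*q_crit = 292.39
Q/(4*pi*q_crit) = 6.3595
r = sqrt(6.3595) = 2.5218 m

2.5218 m


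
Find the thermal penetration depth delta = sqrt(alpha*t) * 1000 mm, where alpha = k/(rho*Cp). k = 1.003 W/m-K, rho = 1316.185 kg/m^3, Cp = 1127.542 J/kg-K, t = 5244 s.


alpha = 1.003 / (1316.185 * 1127.542) = 6.7585e-07 m^2/s
alpha * t = 0.0035442
delta = sqrt(0.0035442) * 1000 = 59.533 mm

59.533 mm


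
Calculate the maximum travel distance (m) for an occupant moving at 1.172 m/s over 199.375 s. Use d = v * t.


d = 1.172 * 199.375 = 233.67 m

233.67 m


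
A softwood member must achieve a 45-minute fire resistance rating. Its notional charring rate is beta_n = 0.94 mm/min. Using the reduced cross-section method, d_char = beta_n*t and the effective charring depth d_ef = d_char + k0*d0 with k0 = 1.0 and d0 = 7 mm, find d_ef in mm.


d_char = 0.94 * 45 = 42.3 mm
d_ef = 42.3 + 1.0*7 = 49.3 mm

49.3 mm


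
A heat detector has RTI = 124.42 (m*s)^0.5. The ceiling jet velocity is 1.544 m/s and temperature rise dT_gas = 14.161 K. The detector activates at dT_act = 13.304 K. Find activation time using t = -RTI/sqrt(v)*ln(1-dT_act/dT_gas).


dT_act/dT_gas = 0.93948
ln(1 - 0.93948) = -2.8048
t = -124.42 / sqrt(1.544) * -2.8048 = 280.85 s

280.85 s


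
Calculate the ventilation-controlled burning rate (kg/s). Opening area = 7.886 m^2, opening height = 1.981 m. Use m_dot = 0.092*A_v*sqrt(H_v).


sqrt(H_v) = 1.4075
m_dot = 0.092 * 7.886 * 1.4075 = 1.0211 kg/s

1.0211 kg/s


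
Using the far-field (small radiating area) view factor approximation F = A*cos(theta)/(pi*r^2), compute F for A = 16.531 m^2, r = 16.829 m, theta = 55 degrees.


cos(55 deg) = 0.57358
pi*r^2 = 889.75
F = 16.531 * 0.57358 / 889.75 = 0.010657

0.010657


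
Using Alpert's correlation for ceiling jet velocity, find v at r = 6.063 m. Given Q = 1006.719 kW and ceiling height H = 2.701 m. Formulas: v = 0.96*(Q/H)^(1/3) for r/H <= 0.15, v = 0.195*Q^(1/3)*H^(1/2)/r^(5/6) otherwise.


r/H = 6.063 / 2.701 = 2.2447
r/H > 0.15, so v = 0.195*Q^(1/3)*H^(1/2)/r^(5/6)
Q^(1/3) = 10.022
H^(1/2) = 1.6435
r^(5/6) = 4.4899
v = 0.195 * 10.022 * 1.6435 / 4.4899 = 0.71536 m/s

0.71536 m/s


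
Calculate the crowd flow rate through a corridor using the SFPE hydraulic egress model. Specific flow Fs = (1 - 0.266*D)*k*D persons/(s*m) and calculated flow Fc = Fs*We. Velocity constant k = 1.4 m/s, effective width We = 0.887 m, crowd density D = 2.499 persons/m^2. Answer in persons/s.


1 - 0.266*D = 1 - 0.266*2.499 = 0.33527
Fs = 0.33527 * 1.4 * 2.499 = 1.1730 persons/(s*m)
Fc = 1.1730 * 0.887 = 1.0404 persons/s

1.0404 persons/s


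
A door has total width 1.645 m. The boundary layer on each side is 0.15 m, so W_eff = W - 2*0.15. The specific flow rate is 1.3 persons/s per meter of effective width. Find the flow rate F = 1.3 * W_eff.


W_eff = 1.645 - 0.30 = 1.345 m
F = 1.3 * 1.345 = 1.7485 persons/s

1.7485 persons/s


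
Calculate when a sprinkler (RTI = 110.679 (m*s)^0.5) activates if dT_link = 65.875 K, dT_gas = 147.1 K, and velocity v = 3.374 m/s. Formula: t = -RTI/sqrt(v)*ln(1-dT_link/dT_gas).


dT_link/dT_gas = 0.44782
ln(1 - 0.44782) = -0.59389
t = -110.679 / sqrt(3.374) * -0.59389 = 35.785 s

35.785 s


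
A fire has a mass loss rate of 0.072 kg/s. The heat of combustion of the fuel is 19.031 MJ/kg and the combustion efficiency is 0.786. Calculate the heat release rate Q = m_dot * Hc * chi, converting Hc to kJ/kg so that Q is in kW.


Hc = 19.031 MJ/kg = 19.031 * 1000 kJ/kg = 19031 kJ/kg
Q = 0.072 kg/s * 19031 kJ/kg * 0.786 = 1077.0 kW

1077.0 kW


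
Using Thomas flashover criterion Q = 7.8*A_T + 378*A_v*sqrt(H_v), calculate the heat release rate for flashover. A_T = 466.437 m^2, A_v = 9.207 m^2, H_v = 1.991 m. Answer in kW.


7.8*A_T = 3638.2
sqrt(H_v) = 1.4110
378*A_v*sqrt(H_v) = 4910.7
Q = 3638.2 + 4910.7 = 8548.9 kW

8548.9 kW


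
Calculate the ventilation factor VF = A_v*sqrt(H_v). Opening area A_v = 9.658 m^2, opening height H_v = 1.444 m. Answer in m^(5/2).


sqrt(H_v) = 1.2017
VF = 9.658 * 1.2017 = 11.606 m^(5/2)

11.606 m^(5/2)


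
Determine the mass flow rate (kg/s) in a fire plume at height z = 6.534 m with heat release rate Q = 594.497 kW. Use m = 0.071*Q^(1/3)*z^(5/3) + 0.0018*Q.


Q^(1/3) = 8.4085
z^(5/3) = 22.837
First term = 0.071 * 8.4085 * 22.837 = 13.633
Second term = 0.0018 * 594.497 = 1.0701
m = 14.704 kg/s

14.704 kg/s


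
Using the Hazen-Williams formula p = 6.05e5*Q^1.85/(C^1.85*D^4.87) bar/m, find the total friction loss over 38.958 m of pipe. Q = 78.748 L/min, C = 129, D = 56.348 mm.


Q^1.85 = 3221.4
C^1.85 = 8027.7
D^4.87 = 3.3634e+08
p/m = 0.00072182 bar/m
p_total = 0.00072182 * 38.958 = 0.028121 bar

0.028121 bar


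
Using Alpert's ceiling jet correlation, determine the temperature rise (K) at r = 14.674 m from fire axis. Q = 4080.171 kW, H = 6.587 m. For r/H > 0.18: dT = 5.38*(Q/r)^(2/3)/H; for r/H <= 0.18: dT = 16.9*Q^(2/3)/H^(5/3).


r/H = 14.674 / 6.587 = 2.2277
r/H > 0.18, so dT = 5.38*(Q/r)^(2/3)/H
Q/r = 278.05
(Q/r)^(2/3) = 42.601
dT = 5.38 * 42.601 / 6.587 = 34.795 K

34.795 K


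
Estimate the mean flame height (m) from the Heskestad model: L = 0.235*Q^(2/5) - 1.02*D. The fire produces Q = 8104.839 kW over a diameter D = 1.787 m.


Q^(2/5) = 36.601
0.235 * Q^(2/5) = 8.6013
1.02 * D = 1.8227
L = 6.7786 m

6.7786 m


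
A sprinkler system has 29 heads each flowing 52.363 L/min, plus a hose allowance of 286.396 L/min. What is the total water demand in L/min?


Sprinkler demand = 29 * 52.363 = 1518.527 L/min
Total = 1518.527 + 286.396 = 1804.923 L/min

1804.923 L/min


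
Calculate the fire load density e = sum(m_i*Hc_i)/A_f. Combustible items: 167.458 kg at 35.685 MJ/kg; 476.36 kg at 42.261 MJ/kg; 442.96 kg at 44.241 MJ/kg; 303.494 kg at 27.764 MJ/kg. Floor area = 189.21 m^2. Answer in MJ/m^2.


Total energy = 167.458*35.685 + 476.36*42.261 + 442.96*44.241 + 303.494*27.764
= 5975.739 + 20131.45 + 19596.99 + 8426.207
= 54130.39 MJ
e = 54130.39 / 189.21 = 286.09 MJ/m^2

286.09 MJ/m^2


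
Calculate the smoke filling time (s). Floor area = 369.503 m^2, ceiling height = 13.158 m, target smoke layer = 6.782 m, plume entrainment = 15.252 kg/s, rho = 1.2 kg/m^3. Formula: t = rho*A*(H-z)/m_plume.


H - z = 6.376 m
t = 1.2 * 369.503 * 6.376 / 15.252 = 185.36 s

185.36 s


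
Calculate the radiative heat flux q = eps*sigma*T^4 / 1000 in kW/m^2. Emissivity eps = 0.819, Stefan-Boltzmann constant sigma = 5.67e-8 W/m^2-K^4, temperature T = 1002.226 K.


T^4 = 1.0089e+12
q = 0.819 * 5.67e-8 * 1.0089e+12 / 1000 = 46.852 kW/m^2

46.852 kW/m^2


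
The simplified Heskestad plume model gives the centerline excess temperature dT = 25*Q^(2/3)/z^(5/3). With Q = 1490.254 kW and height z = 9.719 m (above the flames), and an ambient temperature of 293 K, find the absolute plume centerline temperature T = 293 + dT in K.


Q^(2/3) = 130.47
z^(5/3) = 44.263
dT = 25 * 130.47 / 44.263 = 73.690 K
T = 293 + 73.690 = 366.69 K

366.69 K


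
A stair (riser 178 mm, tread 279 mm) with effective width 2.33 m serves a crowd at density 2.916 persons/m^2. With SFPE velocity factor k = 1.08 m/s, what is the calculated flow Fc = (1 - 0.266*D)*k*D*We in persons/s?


1 - 0.266*D = 1 - 0.266*2.916 = 0.22434
Fs = 0.22434 * 1.08 * 2.916 = 0.70652 persons/(s*m)
Fc = 0.70652 * 2.33 = 1.6462 persons/s

1.6462 persons/s


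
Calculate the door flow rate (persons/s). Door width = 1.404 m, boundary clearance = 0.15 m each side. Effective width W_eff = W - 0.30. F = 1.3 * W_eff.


W_eff = 1.404 - 0.30 = 1.104 m
F = 1.3 * 1.104 = 1.4352 persons/s

1.4352 persons/s


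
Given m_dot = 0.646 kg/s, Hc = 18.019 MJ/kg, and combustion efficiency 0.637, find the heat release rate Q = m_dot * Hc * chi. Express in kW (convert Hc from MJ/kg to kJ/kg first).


Hc = 18.019 MJ/kg = 18.019 * 1000 kJ/kg = 18019 kJ/kg
Q = 0.646 kg/s * 18019 kJ/kg * 0.637 = 7414.9 kW

7414.9 kW


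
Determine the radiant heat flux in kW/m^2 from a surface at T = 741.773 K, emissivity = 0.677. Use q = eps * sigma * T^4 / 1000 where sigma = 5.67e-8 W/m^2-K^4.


T^4 = 3.0275e+11
q = 0.677 * 5.67e-8 * 3.0275e+11 / 1000 = 11.621 kW/m^2

11.621 kW/m^2


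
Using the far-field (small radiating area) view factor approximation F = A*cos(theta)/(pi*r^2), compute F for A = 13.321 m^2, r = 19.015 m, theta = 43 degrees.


cos(43 deg) = 0.73135
pi*r^2 = 1135.9
F = 13.321 * 0.73135 / 1135.9 = 0.0085767

0.0085767


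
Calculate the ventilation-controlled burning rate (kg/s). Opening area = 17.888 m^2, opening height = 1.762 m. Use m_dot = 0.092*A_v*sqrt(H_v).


sqrt(H_v) = 1.3274
m_dot = 0.092 * 17.888 * 1.3274 = 2.1845 kg/s

2.1845 kg/s


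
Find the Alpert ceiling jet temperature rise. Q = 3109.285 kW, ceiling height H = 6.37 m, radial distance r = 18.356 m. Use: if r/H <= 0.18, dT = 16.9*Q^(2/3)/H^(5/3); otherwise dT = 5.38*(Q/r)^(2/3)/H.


r/H = 18.356 / 6.37 = 2.8816
r/H > 0.18, so dT = 5.38*(Q/r)^(2/3)/H
Q/r = 169.39
(Q/r)^(2/3) = 30.614
dT = 5.38 * 30.614 / 6.37 = 25.856 K

25.856 K


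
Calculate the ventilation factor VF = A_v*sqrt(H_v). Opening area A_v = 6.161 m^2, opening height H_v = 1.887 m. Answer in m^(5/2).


sqrt(H_v) = 1.3737
VF = 6.161 * 1.3737 = 8.4632 m^(5/2)

8.4632 m^(5/2)


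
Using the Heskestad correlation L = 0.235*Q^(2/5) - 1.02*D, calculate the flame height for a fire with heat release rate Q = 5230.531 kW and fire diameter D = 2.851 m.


Q^(2/5) = 30.720
0.235 * Q^(2/5) = 7.2192
1.02 * D = 2.9080
L = 4.3111 m

4.3111 m


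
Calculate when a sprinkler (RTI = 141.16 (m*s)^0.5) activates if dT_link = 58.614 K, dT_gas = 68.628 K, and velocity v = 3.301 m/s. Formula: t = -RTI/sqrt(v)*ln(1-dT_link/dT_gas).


dT_link/dT_gas = 0.85408
ln(1 - 0.85408) = -1.9247
t = -141.16 / sqrt(3.301) * -1.9247 = 149.54 s

149.54 s


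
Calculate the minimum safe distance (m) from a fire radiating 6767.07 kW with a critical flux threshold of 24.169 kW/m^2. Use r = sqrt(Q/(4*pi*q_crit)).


4*pi*q_crit = 303.72
Q/(4*pi*q_crit) = 22.281
r = sqrt(22.281) = 4.7203 m

4.7203 m


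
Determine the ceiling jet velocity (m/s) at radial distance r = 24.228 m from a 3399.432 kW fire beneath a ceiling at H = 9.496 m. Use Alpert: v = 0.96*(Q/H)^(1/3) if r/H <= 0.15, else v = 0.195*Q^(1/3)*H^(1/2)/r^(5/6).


r/H = 24.228 / 9.496 = 2.5514
r/H > 0.15, so v = 0.195*Q^(1/3)*H^(1/2)/r^(5/6)
Q^(1/3) = 15.036
H^(1/2) = 3.0816
r^(5/6) = 14.243
v = 0.195 * 15.036 * 3.0816 / 14.243 = 0.63437 m/s

0.63437 m/s


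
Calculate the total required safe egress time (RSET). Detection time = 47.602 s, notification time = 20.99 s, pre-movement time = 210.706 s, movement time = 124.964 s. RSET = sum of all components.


Total = 47.602 + 20.99 + 210.706 + 124.964 = 404.262 s

404.262 s


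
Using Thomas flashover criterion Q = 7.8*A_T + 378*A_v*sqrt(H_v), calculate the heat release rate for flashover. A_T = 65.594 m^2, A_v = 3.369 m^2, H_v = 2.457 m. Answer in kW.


7.8*A_T = 511.63
sqrt(H_v) = 1.5675
378*A_v*sqrt(H_v) = 1996.2
Q = 511.63 + 1996.2 = 2507.8 kW

2507.8 kW


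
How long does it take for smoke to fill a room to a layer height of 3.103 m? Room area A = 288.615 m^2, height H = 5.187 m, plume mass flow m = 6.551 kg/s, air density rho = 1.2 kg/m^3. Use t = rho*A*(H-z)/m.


H - z = 2.084 m
t = 1.2 * 288.615 * 2.084 / 6.551 = 110.18 s

110.18 s


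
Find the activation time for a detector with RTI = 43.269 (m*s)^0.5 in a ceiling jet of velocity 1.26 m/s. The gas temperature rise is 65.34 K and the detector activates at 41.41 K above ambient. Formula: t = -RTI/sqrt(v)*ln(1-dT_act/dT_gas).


dT_act/dT_gas = 0.63376
ln(1 - 0.63376) = -1.0045
t = -43.269 / sqrt(1.26) * -1.0045 = 38.719 s

38.719 s


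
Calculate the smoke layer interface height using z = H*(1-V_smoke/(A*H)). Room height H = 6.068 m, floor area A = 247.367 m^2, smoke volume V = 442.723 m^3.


V/(A*H) = 0.29495
1 - 0.29495 = 0.70505
z = 6.068 * 0.70505 = 4.2783 m

4.2783 m


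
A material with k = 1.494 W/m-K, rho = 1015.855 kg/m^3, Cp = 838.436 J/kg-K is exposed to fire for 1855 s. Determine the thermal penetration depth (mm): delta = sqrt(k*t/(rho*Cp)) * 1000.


alpha = 1.494 / (1015.855 * 838.436) = 1.7541e-06 m^2/s
alpha * t = 0.0032538
delta = sqrt(0.0032538) * 1000 = 57.042 mm

57.042 mm


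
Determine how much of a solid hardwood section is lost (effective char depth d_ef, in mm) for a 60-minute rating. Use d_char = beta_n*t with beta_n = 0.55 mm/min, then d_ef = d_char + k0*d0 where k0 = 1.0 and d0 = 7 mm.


d_char = 0.55 * 60 = 33 mm
d_ef = 33 + 1.0*7 = 40 mm

40 mm


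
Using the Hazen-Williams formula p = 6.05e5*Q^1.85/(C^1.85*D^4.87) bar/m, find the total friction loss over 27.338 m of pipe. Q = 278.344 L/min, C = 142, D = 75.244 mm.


Q^1.85 = 33302
C^1.85 = 9588.1
D^4.87 = 1.3754e+09
p/m = 0.0015278 bar/m
p_total = 0.0015278 * 27.338 = 0.041768 bar

0.041768 bar


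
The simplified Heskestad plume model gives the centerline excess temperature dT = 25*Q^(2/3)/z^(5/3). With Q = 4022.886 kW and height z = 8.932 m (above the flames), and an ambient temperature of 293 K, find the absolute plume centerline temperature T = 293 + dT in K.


Q^(2/3) = 252.94
z^(5/3) = 38.452
dT = 25 * 252.94 / 38.452 = 164.46 K
T = 293 + 164.46 = 457.46 K

457.46 K


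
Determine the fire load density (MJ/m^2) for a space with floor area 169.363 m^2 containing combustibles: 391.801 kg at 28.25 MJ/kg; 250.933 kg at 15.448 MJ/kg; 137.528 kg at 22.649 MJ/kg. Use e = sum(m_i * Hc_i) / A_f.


Total energy = 391.801*28.25 + 250.933*15.448 + 137.528*22.649
= 11068.38 + 3876.413 + 3114.872
= 18059.66 MJ
e = 18059.66 / 169.363 = 106.63 MJ/m^2

106.63 MJ/m^2


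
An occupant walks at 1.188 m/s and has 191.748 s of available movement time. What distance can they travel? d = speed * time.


d = 1.188 * 191.748 = 227.80 m

227.80 m


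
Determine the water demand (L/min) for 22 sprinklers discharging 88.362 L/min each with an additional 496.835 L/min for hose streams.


Sprinkler demand = 22 * 88.362 = 1943.964 L/min
Total = 1943.964 + 496.835 = 2440.799 L/min

2440.799 L/min


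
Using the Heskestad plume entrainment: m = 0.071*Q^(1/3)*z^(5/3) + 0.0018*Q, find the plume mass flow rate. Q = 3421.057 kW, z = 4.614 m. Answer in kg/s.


Q^(1/3) = 15.068
z^(5/3) = 12.788
First term = 0.071 * 15.068 * 12.788 = 13.681
Second term = 0.0018 * 3421.057 = 6.1579
m = 19.839 kg/s

19.839 kg/s


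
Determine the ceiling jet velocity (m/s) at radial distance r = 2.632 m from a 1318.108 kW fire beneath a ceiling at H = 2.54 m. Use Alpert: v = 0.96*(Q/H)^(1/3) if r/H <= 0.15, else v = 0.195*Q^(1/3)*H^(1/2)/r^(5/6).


r/H = 2.632 / 2.54 = 1.0362
r/H > 0.15, so v = 0.195*Q^(1/3)*H^(1/2)/r^(5/6)
Q^(1/3) = 10.964
H^(1/2) = 1.5937
r^(5/6) = 2.2399
v = 0.195 * 10.964 * 1.5937 / 2.2399 = 1.5212 m/s

1.5212 m/s


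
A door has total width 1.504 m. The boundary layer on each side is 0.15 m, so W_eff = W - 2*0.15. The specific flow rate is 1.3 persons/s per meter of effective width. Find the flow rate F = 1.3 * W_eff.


W_eff = 1.504 - 0.30 = 1.204 m
F = 1.3 * 1.204 = 1.5652 persons/s

1.5652 persons/s


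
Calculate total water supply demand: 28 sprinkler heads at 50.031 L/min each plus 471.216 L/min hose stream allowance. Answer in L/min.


Sprinkler demand = 28 * 50.031 = 1400.868 L/min
Total = 1400.868 + 471.216 = 1872.084 L/min

1872.084 L/min


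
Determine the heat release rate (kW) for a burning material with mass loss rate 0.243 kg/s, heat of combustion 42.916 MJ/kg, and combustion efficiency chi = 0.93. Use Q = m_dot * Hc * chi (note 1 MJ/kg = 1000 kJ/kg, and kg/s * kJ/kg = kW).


Hc = 42.916 MJ/kg = 42.916 * 1000 kJ/kg = 42916 kJ/kg
Q = 0.243 kg/s * 42916 kJ/kg * 0.93 = 9698.6 kW

9698.6 kW


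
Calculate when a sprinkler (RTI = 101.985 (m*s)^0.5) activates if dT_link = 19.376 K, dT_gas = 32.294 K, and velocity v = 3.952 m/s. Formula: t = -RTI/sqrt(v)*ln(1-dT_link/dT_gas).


dT_link/dT_gas = 0.59999
ln(1 - 0.59999) = -0.91626
t = -101.985 / sqrt(3.952) * -0.91626 = 47.005 s

47.005 s


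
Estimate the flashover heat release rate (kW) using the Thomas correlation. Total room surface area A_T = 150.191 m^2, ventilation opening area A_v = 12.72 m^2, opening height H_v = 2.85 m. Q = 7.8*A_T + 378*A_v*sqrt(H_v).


7.8*A_T = 1171.5
sqrt(H_v) = 1.6882
378*A_v*sqrt(H_v) = 8117.1
Q = 1171.5 + 8117.1 = 9288.6 kW

9288.6 kW


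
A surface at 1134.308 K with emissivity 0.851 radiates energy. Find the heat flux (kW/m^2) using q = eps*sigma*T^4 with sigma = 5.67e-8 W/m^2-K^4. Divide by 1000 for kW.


T^4 = 1.6555e+12
q = 0.851 * 5.67e-8 * 1.6555e+12 / 1000 = 79.880 kW/m^2

79.880 kW/m^2


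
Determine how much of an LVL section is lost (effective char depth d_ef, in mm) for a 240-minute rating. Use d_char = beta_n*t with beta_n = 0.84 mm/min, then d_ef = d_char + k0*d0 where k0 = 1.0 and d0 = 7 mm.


d_char = 0.84 * 240 = 201.6 mm
d_ef = 201.6 + 1.0*7 = 208.6 mm

208.6 mm


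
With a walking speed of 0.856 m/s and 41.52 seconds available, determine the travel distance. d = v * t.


d = 0.856 * 41.52 = 35.541 m

35.541 m


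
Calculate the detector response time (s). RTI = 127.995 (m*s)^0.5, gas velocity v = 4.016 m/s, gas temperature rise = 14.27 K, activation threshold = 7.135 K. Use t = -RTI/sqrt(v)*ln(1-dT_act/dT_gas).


dT_act/dT_gas = 0.5
ln(1 - 0.5) = -0.69315
t = -127.995 / sqrt(4.016) * -0.69315 = 44.271 s

44.271 s


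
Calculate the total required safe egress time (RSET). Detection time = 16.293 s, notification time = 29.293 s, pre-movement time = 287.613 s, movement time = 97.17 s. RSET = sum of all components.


Total = 16.293 + 29.293 + 287.613 + 97.17 = 430.369 s

430.369 s


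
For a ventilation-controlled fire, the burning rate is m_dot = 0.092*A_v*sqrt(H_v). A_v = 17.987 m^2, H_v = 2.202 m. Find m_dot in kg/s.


sqrt(H_v) = 1.4839
m_dot = 0.092 * 17.987 * 1.4839 = 2.4556 kg/s

2.4556 kg/s


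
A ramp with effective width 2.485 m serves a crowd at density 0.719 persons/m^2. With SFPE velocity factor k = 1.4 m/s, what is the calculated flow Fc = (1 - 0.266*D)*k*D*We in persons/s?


1 - 0.266*D = 1 - 0.266*0.719 = 0.80875
Fs = 0.80875 * 1.4 * 0.719 = 0.81408 persons/(s*m)
Fc = 0.81408 * 2.485 = 2.0230 persons/s

2.0230 persons/s


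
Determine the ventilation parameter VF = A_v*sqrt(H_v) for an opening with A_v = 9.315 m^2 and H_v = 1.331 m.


sqrt(H_v) = 1.1537
VF = 9.315 * 1.1537 = 10.747 m^(5/2)

10.747 m^(5/2)


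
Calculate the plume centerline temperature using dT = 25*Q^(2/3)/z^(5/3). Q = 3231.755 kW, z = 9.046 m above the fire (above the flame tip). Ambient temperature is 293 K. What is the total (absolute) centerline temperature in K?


Q^(2/3) = 218.59
z^(5/3) = 39.273
dT = 25 * 218.59 / 39.273 = 139.15 K
T = 293 + 139.15 = 432.15 K

432.15 K


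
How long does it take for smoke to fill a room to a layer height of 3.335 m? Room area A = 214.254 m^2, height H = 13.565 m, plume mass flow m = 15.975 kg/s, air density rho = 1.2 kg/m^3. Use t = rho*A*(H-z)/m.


H - z = 10.23 m
t = 1.2 * 214.254 * 10.23 / 15.975 = 164.64 s

164.64 s


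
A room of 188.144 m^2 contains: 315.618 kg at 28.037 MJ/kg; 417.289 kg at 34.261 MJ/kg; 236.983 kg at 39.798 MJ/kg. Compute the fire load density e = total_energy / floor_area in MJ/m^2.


Total energy = 315.618*28.037 + 417.289*34.261 + 236.983*39.798
= 8848.982 + 14296.74 + 9431.449
= 32577.17 MJ
e = 32577.17 / 188.144 = 173.15 MJ/m^2

173.15 MJ/m^2


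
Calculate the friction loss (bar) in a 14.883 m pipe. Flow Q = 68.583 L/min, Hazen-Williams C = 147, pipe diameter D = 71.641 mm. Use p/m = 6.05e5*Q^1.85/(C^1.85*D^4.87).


Q^1.85 = 2494.6
C^1.85 = 10222
D^4.87 = 1.0830e+09
p/m = 0.00013633 bar/m
p_total = 0.00013633 * 14.883 = 0.0020290 bar

0.0020290 bar


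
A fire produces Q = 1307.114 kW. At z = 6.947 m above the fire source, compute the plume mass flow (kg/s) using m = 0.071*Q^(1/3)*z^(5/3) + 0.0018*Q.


Q^(1/3) = 10.934
z^(5/3) = 25.293
First term = 0.071 * 10.934 * 25.293 = 19.635
Second term = 0.0018 * 1307.114 = 2.3528
m = 21.988 kg/s

21.988 kg/s
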